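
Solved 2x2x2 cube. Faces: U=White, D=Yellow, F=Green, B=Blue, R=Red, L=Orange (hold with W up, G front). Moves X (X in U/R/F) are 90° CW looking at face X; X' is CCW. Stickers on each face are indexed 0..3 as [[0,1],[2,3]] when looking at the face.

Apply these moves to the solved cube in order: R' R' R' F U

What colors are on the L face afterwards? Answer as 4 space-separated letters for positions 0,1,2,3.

After move 1 (R'): R=RRRR U=WBWB F=GWGW D=YGYG B=YBYB
After move 2 (R'): R=RRRR U=WYWY F=GBGB D=YWYW B=GBGB
After move 3 (R'): R=RRRR U=WGWG F=GYGY D=YBYB B=WBWB
After move 4 (F): F=GGYY U=WGOO R=WRGR D=RRYB L=OYOB
After move 5 (U): U=OWOG F=WRYY R=WBGR B=OYWB L=GGOB
Query: L face = GGOB

Answer: G G O B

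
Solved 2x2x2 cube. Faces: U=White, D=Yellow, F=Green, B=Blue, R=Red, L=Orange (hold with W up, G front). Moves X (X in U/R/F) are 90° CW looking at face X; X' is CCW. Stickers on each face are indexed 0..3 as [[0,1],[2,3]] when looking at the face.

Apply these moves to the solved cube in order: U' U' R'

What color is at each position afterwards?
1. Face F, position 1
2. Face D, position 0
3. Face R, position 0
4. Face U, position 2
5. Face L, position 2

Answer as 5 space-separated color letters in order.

Answer: W Y O W O

Derivation:
After move 1 (U'): U=WWWW F=OOGG R=GGRR B=RRBB L=BBOO
After move 2 (U'): U=WWWW F=BBGG R=OORR B=GGBB L=RROO
After move 3 (R'): R=OROR U=WBWG F=BWGW D=YBYG B=YGYB
Query 1: F[1] = W
Query 2: D[0] = Y
Query 3: R[0] = O
Query 4: U[2] = W
Query 5: L[2] = O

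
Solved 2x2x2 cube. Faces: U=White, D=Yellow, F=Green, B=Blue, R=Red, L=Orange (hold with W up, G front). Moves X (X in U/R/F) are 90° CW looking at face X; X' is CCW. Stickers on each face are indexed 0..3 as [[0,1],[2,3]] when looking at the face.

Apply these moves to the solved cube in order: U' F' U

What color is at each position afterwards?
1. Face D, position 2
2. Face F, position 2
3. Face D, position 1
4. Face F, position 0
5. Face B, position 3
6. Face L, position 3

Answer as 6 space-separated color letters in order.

Answer: Y O O Y B W

Derivation:
After move 1 (U'): U=WWWW F=OOGG R=GGRR B=RRBB L=BBOO
After move 2 (F'): F=OGOG U=WWGR R=YGYR D=BOYY L=BWOW
After move 3 (U): U=GWRW F=YGOG R=RRYR B=BWBB L=OGOW
Query 1: D[2] = Y
Query 2: F[2] = O
Query 3: D[1] = O
Query 4: F[0] = Y
Query 5: B[3] = B
Query 6: L[3] = W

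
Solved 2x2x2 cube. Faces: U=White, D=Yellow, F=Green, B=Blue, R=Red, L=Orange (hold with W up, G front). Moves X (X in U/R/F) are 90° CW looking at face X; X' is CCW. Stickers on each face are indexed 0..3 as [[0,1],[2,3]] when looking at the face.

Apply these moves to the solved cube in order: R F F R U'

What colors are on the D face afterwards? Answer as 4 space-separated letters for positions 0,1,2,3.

Answer: G W Y W

Derivation:
After move 1 (R): R=RRRR U=WGWG F=GYGY D=YBYB B=WBWB
After move 2 (F): F=GGYY U=WGOO R=WRGR D=RRYB L=OYOB
After move 3 (F): F=YGYG U=WGBY R=OROR D=GWYB L=OROR
After move 4 (R): R=OORR U=WGBG F=YWYB D=GWYW B=YBGB
After move 5 (U'): U=GGWB F=ORYB R=YWRR B=OOGB L=YBOR
Query: D face = GWYW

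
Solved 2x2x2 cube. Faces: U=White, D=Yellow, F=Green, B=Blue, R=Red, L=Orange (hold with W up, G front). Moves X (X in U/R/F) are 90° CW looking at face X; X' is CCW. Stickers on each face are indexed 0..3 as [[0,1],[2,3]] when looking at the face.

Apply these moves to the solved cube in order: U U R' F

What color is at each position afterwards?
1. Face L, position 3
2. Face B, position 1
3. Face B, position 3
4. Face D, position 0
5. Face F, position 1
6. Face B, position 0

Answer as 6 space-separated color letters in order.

After move 1 (U): U=WWWW F=RRGG R=BBRR B=OOBB L=GGOO
After move 2 (U): U=WWWW F=BBGG R=OORR B=GGBB L=RROO
After move 3 (R'): R=OROR U=WBWG F=BWGW D=YBYG B=YGYB
After move 4 (F): F=GBWW U=WBOR R=WRGR D=OOYG L=RYOB
Query 1: L[3] = B
Query 2: B[1] = G
Query 3: B[3] = B
Query 4: D[0] = O
Query 5: F[1] = B
Query 6: B[0] = Y

Answer: B G B O B Y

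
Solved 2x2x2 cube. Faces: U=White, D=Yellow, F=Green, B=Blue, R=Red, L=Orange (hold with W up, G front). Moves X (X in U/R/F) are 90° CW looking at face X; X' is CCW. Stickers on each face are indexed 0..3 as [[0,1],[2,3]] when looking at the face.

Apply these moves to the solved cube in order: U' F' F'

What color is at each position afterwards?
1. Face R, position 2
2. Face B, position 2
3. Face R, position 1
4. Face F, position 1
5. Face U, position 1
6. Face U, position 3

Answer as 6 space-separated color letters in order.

Answer: B B G G W Y

Derivation:
After move 1 (U'): U=WWWW F=OOGG R=GGRR B=RRBB L=BBOO
After move 2 (F'): F=OGOG U=WWGR R=YGYR D=BOYY L=BWOW
After move 3 (F'): F=GGOO U=WWYY R=OGBR D=WWYY L=BROG
Query 1: R[2] = B
Query 2: B[2] = B
Query 3: R[1] = G
Query 4: F[1] = G
Query 5: U[1] = W
Query 6: U[3] = Y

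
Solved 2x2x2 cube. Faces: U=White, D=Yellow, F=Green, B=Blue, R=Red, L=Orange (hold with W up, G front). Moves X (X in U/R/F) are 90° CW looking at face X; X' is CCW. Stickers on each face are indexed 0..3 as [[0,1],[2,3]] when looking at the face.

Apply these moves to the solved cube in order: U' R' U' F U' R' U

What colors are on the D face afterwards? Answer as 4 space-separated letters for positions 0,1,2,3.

Answer: G Y Y B

Derivation:
After move 1 (U'): U=WWWW F=OOGG R=GGRR B=RRBB L=BBOO
After move 2 (R'): R=GRGR U=WBWR F=OWGW D=YOYG B=YRYB
After move 3 (U'): U=BRWW F=BBGW R=OWGR B=GRYB L=YROO
After move 4 (F): F=GBWB U=BROR R=WWWR D=GOYG L=YYOO
After move 5 (U'): U=RRBO F=YYWB R=GBWR B=WWYB L=GROO
After move 6 (R'): R=BRGW U=RYBW F=YRWO D=GYYB B=GWOB
After move 7 (U): U=BRWY F=BRWO R=GWGW B=GROB L=YROO
Query: D face = GYYB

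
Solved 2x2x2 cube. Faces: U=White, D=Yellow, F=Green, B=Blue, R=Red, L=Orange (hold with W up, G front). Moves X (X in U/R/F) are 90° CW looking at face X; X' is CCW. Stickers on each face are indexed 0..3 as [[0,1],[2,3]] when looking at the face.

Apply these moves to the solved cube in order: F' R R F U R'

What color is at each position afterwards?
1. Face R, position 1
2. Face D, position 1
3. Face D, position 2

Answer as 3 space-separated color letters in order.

Answer: Y Y Y

Derivation:
After move 1 (F'): F=GGGG U=WWRR R=YRYR D=OOYY L=OWOW
After move 2 (R): R=YYRR U=WGRG F=GOGY D=OBYB B=RBWB
After move 3 (R): R=RYRY U=WORY F=GBGB D=OWYR B=GBGB
After move 4 (F): F=GGBB U=WOWW R=RYYY D=RRYR L=OOOW
After move 5 (U): U=WWWO F=RYBB R=GBYY B=OOGB L=GGOW
After move 6 (R'): R=BYGY U=WGWO F=RWBO D=RYYB B=RORB
Query 1: R[1] = Y
Query 2: D[1] = Y
Query 3: D[2] = Y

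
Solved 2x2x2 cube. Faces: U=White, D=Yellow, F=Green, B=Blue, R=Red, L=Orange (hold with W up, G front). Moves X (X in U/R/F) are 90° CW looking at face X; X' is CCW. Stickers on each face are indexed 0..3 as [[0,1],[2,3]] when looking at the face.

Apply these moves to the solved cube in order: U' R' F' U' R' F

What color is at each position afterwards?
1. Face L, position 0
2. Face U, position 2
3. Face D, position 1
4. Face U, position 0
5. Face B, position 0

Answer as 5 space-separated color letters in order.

Answer: Y W W B G

Derivation:
After move 1 (U'): U=WWWW F=OOGG R=GGRR B=RRBB L=BBOO
After move 2 (R'): R=GRGR U=WBWR F=OWGW D=YOYG B=YRYB
After move 3 (F'): F=WWOG U=WBGG R=ORYR D=BOYG L=BROW
After move 4 (U'): U=BGWG F=BROG R=WWYR B=ORYB L=YROW
After move 5 (R'): R=WRWY U=BYWO F=BGOG D=BRYG B=GROB
After move 6 (F): F=OBGG U=BYWR R=WROY D=WWYG L=YBOR
Query 1: L[0] = Y
Query 2: U[2] = W
Query 3: D[1] = W
Query 4: U[0] = B
Query 5: B[0] = G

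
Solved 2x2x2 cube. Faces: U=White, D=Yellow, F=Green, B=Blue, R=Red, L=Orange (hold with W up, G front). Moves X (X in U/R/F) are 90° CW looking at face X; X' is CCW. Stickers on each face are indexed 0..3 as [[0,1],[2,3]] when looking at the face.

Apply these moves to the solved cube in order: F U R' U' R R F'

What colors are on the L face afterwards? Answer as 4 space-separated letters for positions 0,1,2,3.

Answer: Y G O O

Derivation:
After move 1 (F): F=GGGG U=WWOO R=WRWR D=RRYY L=OYOY
After move 2 (U): U=OWOW F=WRGG R=BBWR B=OYBB L=GGOY
After move 3 (R'): R=BRBW U=OBOO F=WWGW D=RRYG B=YYRB
After move 4 (U'): U=BOOO F=GGGW R=WWBW B=BRRB L=YYOY
After move 5 (R): R=BWWW U=BGOW F=GRGG D=RRYB B=OROB
After move 6 (R): R=WBWW U=BROG F=GRGB D=ROYO B=WRGB
After move 7 (F'): F=RBGG U=BRWW R=OBRW D=YYYO L=YGOO
Query: L face = YGOO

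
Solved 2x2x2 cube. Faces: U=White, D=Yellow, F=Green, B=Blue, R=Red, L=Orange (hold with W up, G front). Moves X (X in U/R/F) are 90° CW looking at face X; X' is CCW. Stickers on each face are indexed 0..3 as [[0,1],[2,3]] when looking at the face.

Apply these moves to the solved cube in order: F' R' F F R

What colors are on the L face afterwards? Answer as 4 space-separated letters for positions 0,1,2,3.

After move 1 (F'): F=GGGG U=WWRR R=YRYR D=OOYY L=OWOW
After move 2 (R'): R=RRYY U=WBRB F=GWGR D=OGYG B=YBOB
After move 3 (F): F=GGRW U=WBWW R=RRBY D=YRYG L=OOOG
After move 4 (F): F=RGWG U=WBGO R=WRWY D=BRYG L=OYOR
After move 5 (R): R=WWYR U=WGGG F=RRWG D=BOYY B=OBBB
Query: L face = OYOR

Answer: O Y O R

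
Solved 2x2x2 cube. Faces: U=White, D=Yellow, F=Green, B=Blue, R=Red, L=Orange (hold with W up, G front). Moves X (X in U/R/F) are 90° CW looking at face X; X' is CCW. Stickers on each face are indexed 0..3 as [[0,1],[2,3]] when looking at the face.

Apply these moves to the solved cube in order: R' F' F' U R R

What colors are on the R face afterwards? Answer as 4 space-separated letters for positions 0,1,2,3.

Answer: R O B Y

Derivation:
After move 1 (R'): R=RRRR U=WBWB F=GWGW D=YGYG B=YBYB
After move 2 (F'): F=WWGG U=WBRR R=GRYR D=OOYG L=OBOW
After move 3 (F'): F=WGWG U=WBGY R=OROR D=BWYG L=OROR
After move 4 (U): U=GWYB F=ORWG R=YBOR B=ORYB L=WGOR
After move 5 (R): R=OYRB U=GRYG F=OWWG D=BYYO B=BRWB
After move 6 (R): R=ROBY U=GWYG F=OYWO D=BWYB B=GRRB
Query: R face = ROBY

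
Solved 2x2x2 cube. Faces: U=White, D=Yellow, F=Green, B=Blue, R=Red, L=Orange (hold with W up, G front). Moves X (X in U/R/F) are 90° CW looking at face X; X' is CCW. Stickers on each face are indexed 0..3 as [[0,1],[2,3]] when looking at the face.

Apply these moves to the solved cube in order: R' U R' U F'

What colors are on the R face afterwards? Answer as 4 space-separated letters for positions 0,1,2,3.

After move 1 (R'): R=RRRR U=WBWB F=GWGW D=YGYG B=YBYB
After move 2 (U): U=WWBB F=RRGW R=YBRR B=OOYB L=GWOO
After move 3 (R'): R=BRYR U=WYBO F=RWGB D=YRYW B=GOGB
After move 4 (U): U=BWOY F=BRGB R=GOYR B=GWGB L=RWOO
After move 5 (F'): F=RBBG U=BWGY R=ROYR D=WOYW L=RYOO
Query: R face = ROYR

Answer: R O Y R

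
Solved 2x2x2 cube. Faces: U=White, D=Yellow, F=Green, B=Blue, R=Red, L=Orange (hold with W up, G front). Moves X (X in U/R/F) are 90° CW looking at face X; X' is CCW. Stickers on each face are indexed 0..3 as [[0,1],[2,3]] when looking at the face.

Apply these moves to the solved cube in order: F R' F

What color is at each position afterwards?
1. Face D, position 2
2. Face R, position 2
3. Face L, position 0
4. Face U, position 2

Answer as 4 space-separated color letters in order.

After move 1 (F): F=GGGG U=WWOO R=WRWR D=RRYY L=OYOY
After move 2 (R'): R=RRWW U=WBOB F=GWGO D=RGYG B=YBRB
After move 3 (F): F=GGOW U=WBYY R=ORBW D=WRYG L=OROG
Query 1: D[2] = Y
Query 2: R[2] = B
Query 3: L[0] = O
Query 4: U[2] = Y

Answer: Y B O Y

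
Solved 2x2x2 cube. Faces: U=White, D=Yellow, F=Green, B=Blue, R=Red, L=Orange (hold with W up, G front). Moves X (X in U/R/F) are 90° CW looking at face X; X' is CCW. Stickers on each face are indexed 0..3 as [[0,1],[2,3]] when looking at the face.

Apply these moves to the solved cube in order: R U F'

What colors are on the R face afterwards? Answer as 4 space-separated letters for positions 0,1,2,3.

After move 1 (R): R=RRRR U=WGWG F=GYGY D=YBYB B=WBWB
After move 2 (U): U=WWGG F=RRGY R=WBRR B=OOWB L=GYOO
After move 3 (F'): F=RYRG U=WWWR R=BBYR D=YOYB L=GGOG
Query: R face = BBYR

Answer: B B Y R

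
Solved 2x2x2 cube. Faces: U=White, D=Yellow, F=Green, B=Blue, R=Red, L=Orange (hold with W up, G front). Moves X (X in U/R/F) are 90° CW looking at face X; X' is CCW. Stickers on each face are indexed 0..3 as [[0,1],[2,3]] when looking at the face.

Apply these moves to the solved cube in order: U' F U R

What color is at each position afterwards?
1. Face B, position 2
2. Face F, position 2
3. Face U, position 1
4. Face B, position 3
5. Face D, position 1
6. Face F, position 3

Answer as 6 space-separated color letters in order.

Answer: W G G B B Y

Derivation:
After move 1 (U'): U=WWWW F=OOGG R=GGRR B=RRBB L=BBOO
After move 2 (F): F=GOGO U=WWOB R=WGWR D=RGYY L=BYOY
After move 3 (U): U=OWBW F=WGGO R=RRWR B=BYBB L=GOOY
After move 4 (R): R=WRRR U=OGBO F=WGGY D=RBYB B=WYWB
Query 1: B[2] = W
Query 2: F[2] = G
Query 3: U[1] = G
Query 4: B[3] = B
Query 5: D[1] = B
Query 6: F[3] = Y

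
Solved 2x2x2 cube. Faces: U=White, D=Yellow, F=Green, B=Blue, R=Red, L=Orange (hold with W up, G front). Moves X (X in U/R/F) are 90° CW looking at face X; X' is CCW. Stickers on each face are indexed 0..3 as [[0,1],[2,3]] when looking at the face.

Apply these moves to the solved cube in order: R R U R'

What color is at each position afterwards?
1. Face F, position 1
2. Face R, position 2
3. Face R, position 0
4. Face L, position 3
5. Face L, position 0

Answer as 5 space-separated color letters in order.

Answer: W G B O G

Derivation:
After move 1 (R): R=RRRR U=WGWG F=GYGY D=YBYB B=WBWB
After move 2 (R): R=RRRR U=WYWY F=GBGB D=YWYW B=GBGB
After move 3 (U): U=WWYY F=RRGB R=GBRR B=OOGB L=GBOO
After move 4 (R'): R=BRGR U=WGYO F=RWGY D=YRYB B=WOWB
Query 1: F[1] = W
Query 2: R[2] = G
Query 3: R[0] = B
Query 4: L[3] = O
Query 5: L[0] = G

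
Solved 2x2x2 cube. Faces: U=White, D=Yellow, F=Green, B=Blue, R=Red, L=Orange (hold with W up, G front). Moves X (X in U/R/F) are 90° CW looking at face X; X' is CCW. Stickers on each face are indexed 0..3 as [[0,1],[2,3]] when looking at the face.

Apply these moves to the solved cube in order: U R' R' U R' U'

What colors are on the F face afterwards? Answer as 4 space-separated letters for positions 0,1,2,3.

After move 1 (U): U=WWWW F=RRGG R=BBRR B=OOBB L=GGOO
After move 2 (R'): R=BRBR U=WBWO F=RWGW D=YRYG B=YOYB
After move 3 (R'): R=RRBB U=WYWY F=RBGO D=YWYW B=GORB
After move 4 (U): U=WWYY F=RRGO R=GOBB B=GGRB L=RBOO
After move 5 (R'): R=OBGB U=WRYG F=RWGY D=YRYO B=WGWB
After move 6 (U'): U=RGWY F=RBGY R=RWGB B=OBWB L=WGOO
Query: F face = RBGY

Answer: R B G Y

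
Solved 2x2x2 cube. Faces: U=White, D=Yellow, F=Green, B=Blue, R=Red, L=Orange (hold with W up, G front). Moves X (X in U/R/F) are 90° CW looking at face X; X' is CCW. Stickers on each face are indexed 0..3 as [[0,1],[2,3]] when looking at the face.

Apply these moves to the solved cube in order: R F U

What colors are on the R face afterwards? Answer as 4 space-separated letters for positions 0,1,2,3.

Answer: W B G R

Derivation:
After move 1 (R): R=RRRR U=WGWG F=GYGY D=YBYB B=WBWB
After move 2 (F): F=GGYY U=WGOO R=WRGR D=RRYB L=OYOB
After move 3 (U): U=OWOG F=WRYY R=WBGR B=OYWB L=GGOB
Query: R face = WBGR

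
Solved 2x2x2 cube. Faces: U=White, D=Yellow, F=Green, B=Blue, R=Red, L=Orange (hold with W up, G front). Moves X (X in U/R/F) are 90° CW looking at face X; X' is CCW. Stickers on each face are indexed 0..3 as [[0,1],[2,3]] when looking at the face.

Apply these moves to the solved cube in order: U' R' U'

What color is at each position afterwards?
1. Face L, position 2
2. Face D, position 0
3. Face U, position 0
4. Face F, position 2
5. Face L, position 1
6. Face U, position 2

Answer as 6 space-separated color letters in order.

After move 1 (U'): U=WWWW F=OOGG R=GGRR B=RRBB L=BBOO
After move 2 (R'): R=GRGR U=WBWR F=OWGW D=YOYG B=YRYB
After move 3 (U'): U=BRWW F=BBGW R=OWGR B=GRYB L=YROO
Query 1: L[2] = O
Query 2: D[0] = Y
Query 3: U[0] = B
Query 4: F[2] = G
Query 5: L[1] = R
Query 6: U[2] = W

Answer: O Y B G R W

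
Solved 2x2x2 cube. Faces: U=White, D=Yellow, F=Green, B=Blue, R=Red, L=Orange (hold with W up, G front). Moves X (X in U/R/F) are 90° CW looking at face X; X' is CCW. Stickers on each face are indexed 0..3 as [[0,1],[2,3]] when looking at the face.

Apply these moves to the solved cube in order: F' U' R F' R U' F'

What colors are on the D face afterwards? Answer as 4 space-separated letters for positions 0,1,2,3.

After move 1 (F'): F=GGGG U=WWRR R=YRYR D=OOYY L=OWOW
After move 2 (U'): U=WRWR F=OWGG R=GGYR B=YRBB L=BBOW
After move 3 (R): R=YGRG U=WWWG F=OOGY D=OBYY B=RRRB
After move 4 (F'): F=OYOG U=WWYR R=BGOG D=BWYY L=BGOW
After move 5 (R): R=OBGG U=WYYG F=OWOY D=BRYR B=RRWB
After move 6 (U'): U=YGWY F=BGOY R=OWGG B=OBWB L=RROW
After move 7 (F'): F=GYBO U=YGOG R=RWBG D=RWYR L=RYOW
Query: D face = RWYR

Answer: R W Y R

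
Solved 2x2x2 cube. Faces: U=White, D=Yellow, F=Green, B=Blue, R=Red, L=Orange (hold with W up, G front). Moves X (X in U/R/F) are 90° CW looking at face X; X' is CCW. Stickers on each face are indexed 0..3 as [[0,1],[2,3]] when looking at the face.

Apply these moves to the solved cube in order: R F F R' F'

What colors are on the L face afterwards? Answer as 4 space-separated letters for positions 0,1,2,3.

After move 1 (R): R=RRRR U=WGWG F=GYGY D=YBYB B=WBWB
After move 2 (F): F=GGYY U=WGOO R=WRGR D=RRYB L=OYOB
After move 3 (F): F=YGYG U=WGBY R=OROR D=GWYB L=OROR
After move 4 (R'): R=RROO U=WWBW F=YGYY D=GGYG B=BBWB
After move 5 (F'): F=GYYY U=WWRO R=GRGO D=RRYG L=OWOB
Query: L face = OWOB

Answer: O W O B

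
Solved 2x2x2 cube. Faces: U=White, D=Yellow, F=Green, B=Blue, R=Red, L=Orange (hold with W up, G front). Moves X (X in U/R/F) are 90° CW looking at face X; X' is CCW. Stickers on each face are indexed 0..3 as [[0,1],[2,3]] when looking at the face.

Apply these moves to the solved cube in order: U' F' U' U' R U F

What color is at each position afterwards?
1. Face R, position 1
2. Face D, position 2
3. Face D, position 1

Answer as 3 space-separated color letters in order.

After move 1 (U'): U=WWWW F=OOGG R=GGRR B=RRBB L=BBOO
After move 2 (F'): F=OGOG U=WWGR R=YGYR D=BOYY L=BWOW
After move 3 (U'): U=WRWG F=BWOG R=OGYR B=YGBB L=RROW
After move 4 (U'): U=RGWW F=RROG R=BWYR B=OGBB L=YGOW
After move 5 (R): R=YBRW U=RRWG F=ROOY D=BBYO B=WGGB
After move 6 (U): U=WRGR F=YBOY R=WGRW B=YGGB L=ROOW
After move 7 (F): F=OYYB U=WRWO R=GGRW D=RWYO L=RBOB
Query 1: R[1] = G
Query 2: D[2] = Y
Query 3: D[1] = W

Answer: G Y W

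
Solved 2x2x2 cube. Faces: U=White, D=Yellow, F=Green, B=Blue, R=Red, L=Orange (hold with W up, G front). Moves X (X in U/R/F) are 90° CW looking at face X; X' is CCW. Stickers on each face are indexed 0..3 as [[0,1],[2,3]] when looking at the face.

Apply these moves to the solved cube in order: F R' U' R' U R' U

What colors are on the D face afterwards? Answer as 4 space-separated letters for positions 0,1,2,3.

After move 1 (F): F=GGGG U=WWOO R=WRWR D=RRYY L=OYOY
After move 2 (R'): R=RRWW U=WBOB F=GWGO D=RGYG B=YBRB
After move 3 (U'): U=BBWO F=OYGO R=GWWW B=RRRB L=YBOY
After move 4 (R'): R=WWGW U=BRWR F=OBGO D=RYYO B=GRGB
After move 5 (U): U=WBRR F=WWGO R=GRGW B=YBGB L=OBOY
After move 6 (R'): R=RWGG U=WGRY F=WBGR D=RWYO B=OBYB
After move 7 (U): U=RWYG F=RWGR R=OBGG B=OBYB L=WBOY
Query: D face = RWYO

Answer: R W Y O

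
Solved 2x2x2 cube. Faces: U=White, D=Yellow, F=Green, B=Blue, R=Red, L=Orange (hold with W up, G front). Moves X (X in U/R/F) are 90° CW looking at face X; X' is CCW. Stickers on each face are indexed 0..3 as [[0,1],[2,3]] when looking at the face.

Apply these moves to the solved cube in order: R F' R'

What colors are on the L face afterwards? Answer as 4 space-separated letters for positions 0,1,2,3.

After move 1 (R): R=RRRR U=WGWG F=GYGY D=YBYB B=WBWB
After move 2 (F'): F=YYGG U=WGRR R=BRYR D=OOYB L=OGOW
After move 3 (R'): R=RRBY U=WWRW F=YGGR D=OYYG B=BBOB
Query: L face = OGOW

Answer: O G O W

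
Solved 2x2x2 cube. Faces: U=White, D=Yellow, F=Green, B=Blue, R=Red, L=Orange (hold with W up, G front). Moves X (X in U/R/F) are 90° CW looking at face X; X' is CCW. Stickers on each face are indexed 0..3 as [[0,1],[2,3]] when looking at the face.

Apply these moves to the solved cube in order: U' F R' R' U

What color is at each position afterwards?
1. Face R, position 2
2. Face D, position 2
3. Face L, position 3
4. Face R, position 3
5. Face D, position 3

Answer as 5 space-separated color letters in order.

Answer: G Y Y W B

Derivation:
After move 1 (U'): U=WWWW F=OOGG R=GGRR B=RRBB L=BBOO
After move 2 (F): F=GOGO U=WWOB R=WGWR D=RGYY L=BYOY
After move 3 (R'): R=GRWW U=WBOR F=GWGB D=ROYO B=YRGB
After move 4 (R'): R=RWGW U=WGOY F=GBGR D=RWYB B=OROB
After move 5 (U): U=OWYG F=RWGR R=ORGW B=BYOB L=GBOY
Query 1: R[2] = G
Query 2: D[2] = Y
Query 3: L[3] = Y
Query 4: R[3] = W
Query 5: D[3] = B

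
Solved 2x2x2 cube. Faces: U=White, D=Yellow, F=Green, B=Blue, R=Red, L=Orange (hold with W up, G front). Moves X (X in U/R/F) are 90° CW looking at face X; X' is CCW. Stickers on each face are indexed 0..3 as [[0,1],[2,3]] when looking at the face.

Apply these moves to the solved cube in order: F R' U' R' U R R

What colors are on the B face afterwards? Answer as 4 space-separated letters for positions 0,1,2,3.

After move 1 (F): F=GGGG U=WWOO R=WRWR D=RRYY L=OYOY
After move 2 (R'): R=RRWW U=WBOB F=GWGO D=RGYG B=YBRB
After move 3 (U'): U=BBWO F=OYGO R=GWWW B=RRRB L=YBOY
After move 4 (R'): R=WWGW U=BRWR F=OBGO D=RYYO B=GRGB
After move 5 (U): U=WBRR F=WWGO R=GRGW B=YBGB L=OBOY
After move 6 (R): R=GGWR U=WWRO F=WYGO D=RGYY B=RBBB
After move 7 (R): R=WGRG U=WYRO F=WGGY D=RBYR B=OBWB
Query: B face = OBWB

Answer: O B W B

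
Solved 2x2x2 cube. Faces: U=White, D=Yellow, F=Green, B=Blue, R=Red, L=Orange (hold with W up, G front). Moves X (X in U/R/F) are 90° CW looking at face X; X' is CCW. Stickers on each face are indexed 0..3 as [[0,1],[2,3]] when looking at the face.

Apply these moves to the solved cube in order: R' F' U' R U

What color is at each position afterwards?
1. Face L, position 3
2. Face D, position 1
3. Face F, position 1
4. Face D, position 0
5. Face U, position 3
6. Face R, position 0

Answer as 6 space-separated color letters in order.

Answer: W Y W O B R

Derivation:
After move 1 (R'): R=RRRR U=WBWB F=GWGW D=YGYG B=YBYB
After move 2 (F'): F=WWGG U=WBRR R=GRYR D=OOYG L=OBOW
After move 3 (U'): U=BRWR F=OBGG R=WWYR B=GRYB L=YBOW
After move 4 (R): R=YWRW U=BBWG F=OOGG D=OYYG B=RRRB
After move 5 (U): U=WBGB F=YWGG R=RRRW B=YBRB L=OOOW
Query 1: L[3] = W
Query 2: D[1] = Y
Query 3: F[1] = W
Query 4: D[0] = O
Query 5: U[3] = B
Query 6: R[0] = R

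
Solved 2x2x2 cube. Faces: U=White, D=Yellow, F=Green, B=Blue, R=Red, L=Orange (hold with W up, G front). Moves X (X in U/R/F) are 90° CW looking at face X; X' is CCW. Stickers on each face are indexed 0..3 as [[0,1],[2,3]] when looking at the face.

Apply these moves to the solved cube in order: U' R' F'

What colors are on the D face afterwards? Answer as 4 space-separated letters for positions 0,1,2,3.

After move 1 (U'): U=WWWW F=OOGG R=GGRR B=RRBB L=BBOO
After move 2 (R'): R=GRGR U=WBWR F=OWGW D=YOYG B=YRYB
After move 3 (F'): F=WWOG U=WBGG R=ORYR D=BOYG L=BROW
Query: D face = BOYG

Answer: B O Y G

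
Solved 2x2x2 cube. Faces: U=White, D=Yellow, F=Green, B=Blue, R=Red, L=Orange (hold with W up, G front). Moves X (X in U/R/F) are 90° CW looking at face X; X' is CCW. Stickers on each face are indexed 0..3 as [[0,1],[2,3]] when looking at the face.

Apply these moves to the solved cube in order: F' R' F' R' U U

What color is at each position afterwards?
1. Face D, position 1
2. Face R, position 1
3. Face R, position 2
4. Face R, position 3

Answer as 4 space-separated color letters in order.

Answer: R B G O

Derivation:
After move 1 (F'): F=GGGG U=WWRR R=YRYR D=OOYY L=OWOW
After move 2 (R'): R=RRYY U=WBRB F=GWGR D=OGYG B=YBOB
After move 3 (F'): F=WRGG U=WBRY R=GROY D=WWYG L=OBOR
After move 4 (R'): R=RYGO U=WORY F=WBGY D=WRYG B=GBWB
After move 5 (U): U=RWYO F=RYGY R=GBGO B=OBWB L=WBOR
After move 6 (U): U=YROW F=GBGY R=OBGO B=WBWB L=RYOR
Query 1: D[1] = R
Query 2: R[1] = B
Query 3: R[2] = G
Query 4: R[3] = O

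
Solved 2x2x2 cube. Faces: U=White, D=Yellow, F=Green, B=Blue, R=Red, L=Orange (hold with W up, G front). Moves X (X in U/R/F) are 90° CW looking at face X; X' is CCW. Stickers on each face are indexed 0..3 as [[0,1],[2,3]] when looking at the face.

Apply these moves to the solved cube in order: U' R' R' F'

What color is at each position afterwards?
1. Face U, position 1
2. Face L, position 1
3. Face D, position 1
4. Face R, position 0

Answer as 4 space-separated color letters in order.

After move 1 (U'): U=WWWW F=OOGG R=GGRR B=RRBB L=BBOO
After move 2 (R'): R=GRGR U=WBWR F=OWGW D=YOYG B=YRYB
After move 3 (R'): R=RRGG U=WYWY F=OBGR D=YWYW B=GROB
After move 4 (F'): F=BROG U=WYRG R=WRYG D=BOYW L=BYOW
Query 1: U[1] = Y
Query 2: L[1] = Y
Query 3: D[1] = O
Query 4: R[0] = W

Answer: Y Y O W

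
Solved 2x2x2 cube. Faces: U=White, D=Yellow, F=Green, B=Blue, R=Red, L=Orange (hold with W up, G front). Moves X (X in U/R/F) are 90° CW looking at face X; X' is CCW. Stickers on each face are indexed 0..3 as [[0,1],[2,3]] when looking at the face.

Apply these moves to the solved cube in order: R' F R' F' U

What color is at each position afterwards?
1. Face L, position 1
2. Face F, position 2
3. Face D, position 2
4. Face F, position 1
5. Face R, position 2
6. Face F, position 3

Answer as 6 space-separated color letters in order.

Answer: O G Y R R W

Derivation:
After move 1 (R'): R=RRRR U=WBWB F=GWGW D=YGYG B=YBYB
After move 2 (F): F=GGWW U=WBOO R=WRBR D=RRYG L=OYOG
After move 3 (R'): R=RRWB U=WYOY F=GBWO D=RGYW B=GBRB
After move 4 (F'): F=BOGW U=WYRW R=GRRB D=YGYW L=OYOO
After move 5 (U): U=RWWY F=GRGW R=GBRB B=OYRB L=BOOO
Query 1: L[1] = O
Query 2: F[2] = G
Query 3: D[2] = Y
Query 4: F[1] = R
Query 5: R[2] = R
Query 6: F[3] = W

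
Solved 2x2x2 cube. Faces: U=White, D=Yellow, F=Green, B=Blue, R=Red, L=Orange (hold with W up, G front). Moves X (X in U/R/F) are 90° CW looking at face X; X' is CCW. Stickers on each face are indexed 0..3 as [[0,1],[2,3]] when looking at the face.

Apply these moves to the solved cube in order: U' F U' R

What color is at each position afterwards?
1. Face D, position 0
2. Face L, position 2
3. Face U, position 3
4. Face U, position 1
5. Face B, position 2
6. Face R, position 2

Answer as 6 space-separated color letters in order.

After move 1 (U'): U=WWWW F=OOGG R=GGRR B=RRBB L=BBOO
After move 2 (F): F=GOGO U=WWOB R=WGWR D=RGYY L=BYOY
After move 3 (U'): U=WBWO F=BYGO R=GOWR B=WGBB L=RROY
After move 4 (R): R=WGRO U=WYWO F=BGGY D=RBYW B=OGBB
Query 1: D[0] = R
Query 2: L[2] = O
Query 3: U[3] = O
Query 4: U[1] = Y
Query 5: B[2] = B
Query 6: R[2] = R

Answer: R O O Y B R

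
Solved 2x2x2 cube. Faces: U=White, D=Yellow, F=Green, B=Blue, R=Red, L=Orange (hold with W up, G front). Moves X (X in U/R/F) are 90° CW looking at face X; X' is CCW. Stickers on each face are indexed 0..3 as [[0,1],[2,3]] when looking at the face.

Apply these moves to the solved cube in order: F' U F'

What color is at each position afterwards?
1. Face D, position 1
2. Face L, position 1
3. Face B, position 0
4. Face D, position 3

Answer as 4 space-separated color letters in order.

Answer: W W O Y

Derivation:
After move 1 (F'): F=GGGG U=WWRR R=YRYR D=OOYY L=OWOW
After move 2 (U): U=RWRW F=YRGG R=BBYR B=OWBB L=GGOW
After move 3 (F'): F=RGYG U=RWBY R=OBOR D=GWYY L=GWOR
Query 1: D[1] = W
Query 2: L[1] = W
Query 3: B[0] = O
Query 4: D[3] = Y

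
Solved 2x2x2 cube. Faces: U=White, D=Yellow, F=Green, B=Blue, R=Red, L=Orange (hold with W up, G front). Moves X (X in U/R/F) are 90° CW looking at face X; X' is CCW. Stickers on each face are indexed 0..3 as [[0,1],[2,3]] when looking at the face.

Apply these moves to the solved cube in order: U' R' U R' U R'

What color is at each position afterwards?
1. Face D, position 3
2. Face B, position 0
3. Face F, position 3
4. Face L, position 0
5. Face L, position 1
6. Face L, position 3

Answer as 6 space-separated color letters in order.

Answer: B W Y G W O

Derivation:
After move 1 (U'): U=WWWW F=OOGG R=GGRR B=RRBB L=BBOO
After move 2 (R'): R=GRGR U=WBWR F=OWGW D=YOYG B=YRYB
After move 3 (U): U=WWRB F=GRGW R=YRGR B=BBYB L=OWOO
After move 4 (R'): R=RRYG U=WYRB F=GWGB D=YRYW B=GBOB
After move 5 (U): U=RWBY F=RRGB R=GBYG B=OWOB L=GWOO
After move 6 (R'): R=BGGY U=ROBO F=RWGY D=YRYB B=WWRB
Query 1: D[3] = B
Query 2: B[0] = W
Query 3: F[3] = Y
Query 4: L[0] = G
Query 5: L[1] = W
Query 6: L[3] = O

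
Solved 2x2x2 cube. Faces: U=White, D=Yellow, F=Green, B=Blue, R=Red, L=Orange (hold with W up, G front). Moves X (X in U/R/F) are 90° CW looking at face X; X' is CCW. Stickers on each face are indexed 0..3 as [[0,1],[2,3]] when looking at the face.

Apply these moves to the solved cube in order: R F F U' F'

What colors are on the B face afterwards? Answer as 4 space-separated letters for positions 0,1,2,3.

After move 1 (R): R=RRRR U=WGWG F=GYGY D=YBYB B=WBWB
After move 2 (F): F=GGYY U=WGOO R=WRGR D=RRYB L=OYOB
After move 3 (F): F=YGYG U=WGBY R=OROR D=GWYB L=OROR
After move 4 (U'): U=GYWB F=ORYG R=YGOR B=ORWB L=WBOR
After move 5 (F'): F=RGOY U=GYYO R=WGGR D=BRYB L=WBOW
Query: B face = ORWB

Answer: O R W B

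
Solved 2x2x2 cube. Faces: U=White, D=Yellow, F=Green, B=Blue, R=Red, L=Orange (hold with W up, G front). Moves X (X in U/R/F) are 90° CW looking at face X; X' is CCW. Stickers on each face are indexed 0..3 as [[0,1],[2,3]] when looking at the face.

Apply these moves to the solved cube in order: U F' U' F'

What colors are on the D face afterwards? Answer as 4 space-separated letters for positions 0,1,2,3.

Answer: O W Y Y

Derivation:
After move 1 (U): U=WWWW F=RRGG R=BBRR B=OOBB L=GGOO
After move 2 (F'): F=RGRG U=WWBR R=YBYR D=GOYY L=GWOW
After move 3 (U'): U=WRWB F=GWRG R=RGYR B=YBBB L=OOOW
After move 4 (F'): F=WGGR U=WRRY R=OGGR D=OWYY L=OBOW
Query: D face = OWYY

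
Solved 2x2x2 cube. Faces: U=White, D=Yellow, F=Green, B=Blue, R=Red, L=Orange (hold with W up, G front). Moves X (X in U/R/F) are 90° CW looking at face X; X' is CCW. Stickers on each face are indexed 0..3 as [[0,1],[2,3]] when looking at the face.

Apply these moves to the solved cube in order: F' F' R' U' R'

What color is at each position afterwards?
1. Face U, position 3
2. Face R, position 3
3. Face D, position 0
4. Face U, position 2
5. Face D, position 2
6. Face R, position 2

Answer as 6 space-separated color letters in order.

Answer: R O W W Y G

Derivation:
After move 1 (F'): F=GGGG U=WWRR R=YRYR D=OOYY L=OWOW
After move 2 (F'): F=GGGG U=WWYY R=OROR D=WWYY L=OROR
After move 3 (R'): R=RROO U=WBYB F=GWGY D=WGYG B=YBWB
After move 4 (U'): U=BBWY F=ORGY R=GWOO B=RRWB L=YBOR
After move 5 (R'): R=WOGO U=BWWR F=OBGY D=WRYY B=GRGB
Query 1: U[3] = R
Query 2: R[3] = O
Query 3: D[0] = W
Query 4: U[2] = W
Query 5: D[2] = Y
Query 6: R[2] = G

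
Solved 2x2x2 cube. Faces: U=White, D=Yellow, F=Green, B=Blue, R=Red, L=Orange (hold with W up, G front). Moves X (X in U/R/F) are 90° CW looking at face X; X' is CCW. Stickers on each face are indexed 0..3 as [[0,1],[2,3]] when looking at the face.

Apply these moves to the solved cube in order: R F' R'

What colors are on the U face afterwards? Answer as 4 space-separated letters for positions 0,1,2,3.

After move 1 (R): R=RRRR U=WGWG F=GYGY D=YBYB B=WBWB
After move 2 (F'): F=YYGG U=WGRR R=BRYR D=OOYB L=OGOW
After move 3 (R'): R=RRBY U=WWRW F=YGGR D=OYYG B=BBOB
Query: U face = WWRW

Answer: W W R W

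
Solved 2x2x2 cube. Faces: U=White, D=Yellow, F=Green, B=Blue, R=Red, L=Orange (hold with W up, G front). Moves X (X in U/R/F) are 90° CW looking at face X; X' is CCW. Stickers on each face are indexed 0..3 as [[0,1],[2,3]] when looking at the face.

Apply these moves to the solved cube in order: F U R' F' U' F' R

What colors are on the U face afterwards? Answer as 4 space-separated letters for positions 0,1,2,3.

After move 1 (F): F=GGGG U=WWOO R=WRWR D=RRYY L=OYOY
After move 2 (U): U=OWOW F=WRGG R=BBWR B=OYBB L=GGOY
After move 3 (R'): R=BRBW U=OBOO F=WWGW D=RRYG B=YYRB
After move 4 (F'): F=WWWG U=OBBB R=RRRW D=GYYG L=GOOO
After move 5 (U'): U=BBOB F=GOWG R=WWRW B=RRRB L=YYOO
After move 6 (F'): F=OGGW U=BBWR R=YWGW D=YOYG L=YBOO
After move 7 (R): R=GYWW U=BGWW F=OOGG D=YRYR B=RRBB
Query: U face = BGWW

Answer: B G W W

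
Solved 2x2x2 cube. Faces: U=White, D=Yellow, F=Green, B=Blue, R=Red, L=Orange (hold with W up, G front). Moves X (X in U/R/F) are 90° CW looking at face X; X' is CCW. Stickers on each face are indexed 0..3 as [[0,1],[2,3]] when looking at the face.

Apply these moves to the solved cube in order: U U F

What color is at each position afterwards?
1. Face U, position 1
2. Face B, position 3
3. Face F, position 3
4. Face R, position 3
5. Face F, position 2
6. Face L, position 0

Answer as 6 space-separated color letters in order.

Answer: W B B R G R

Derivation:
After move 1 (U): U=WWWW F=RRGG R=BBRR B=OOBB L=GGOO
After move 2 (U): U=WWWW F=BBGG R=OORR B=GGBB L=RROO
After move 3 (F): F=GBGB U=WWOR R=WOWR D=ROYY L=RYOY
Query 1: U[1] = W
Query 2: B[3] = B
Query 3: F[3] = B
Query 4: R[3] = R
Query 5: F[2] = G
Query 6: L[0] = R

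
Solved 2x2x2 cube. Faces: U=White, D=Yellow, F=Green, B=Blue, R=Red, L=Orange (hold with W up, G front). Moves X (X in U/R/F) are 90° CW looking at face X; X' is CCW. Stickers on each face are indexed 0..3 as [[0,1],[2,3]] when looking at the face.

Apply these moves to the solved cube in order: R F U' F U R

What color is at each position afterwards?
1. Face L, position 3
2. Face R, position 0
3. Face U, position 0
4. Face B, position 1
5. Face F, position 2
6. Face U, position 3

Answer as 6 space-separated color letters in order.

After move 1 (R): R=RRRR U=WGWG F=GYGY D=YBYB B=WBWB
After move 2 (F): F=GGYY U=WGOO R=WRGR D=RRYB L=OYOB
After move 3 (U'): U=GOWO F=OYYY R=GGGR B=WRWB L=WBOB
After move 4 (F): F=YOYY U=GOBB R=WGOR D=GGYB L=WROR
After move 5 (U): U=BGBO F=WGYY R=WROR B=WRWB L=YOOR
After move 6 (R): R=OWRR U=BGBY F=WGYB D=GWYW B=ORGB
Query 1: L[3] = R
Query 2: R[0] = O
Query 3: U[0] = B
Query 4: B[1] = R
Query 5: F[2] = Y
Query 6: U[3] = Y

Answer: R O B R Y Y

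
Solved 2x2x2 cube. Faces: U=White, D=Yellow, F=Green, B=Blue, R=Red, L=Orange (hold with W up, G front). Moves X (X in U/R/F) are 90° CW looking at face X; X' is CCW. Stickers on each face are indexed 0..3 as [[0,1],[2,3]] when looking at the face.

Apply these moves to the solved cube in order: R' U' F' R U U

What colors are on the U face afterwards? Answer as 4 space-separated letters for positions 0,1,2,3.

After move 1 (R'): R=RRRR U=WBWB F=GWGW D=YGYG B=YBYB
After move 2 (U'): U=BBWW F=OOGW R=GWRR B=RRYB L=YBOO
After move 3 (F'): F=OWOG U=BBGR R=GWYR D=BOYG L=YWOW
After move 4 (R): R=YGRW U=BWGG F=OOOG D=BYYR B=RRBB
After move 5 (U): U=GBGW F=YGOG R=RRRW B=YWBB L=OOOW
After move 6 (U): U=GGWB F=RROG R=YWRW B=OOBB L=YGOW
Query: U face = GGWB

Answer: G G W B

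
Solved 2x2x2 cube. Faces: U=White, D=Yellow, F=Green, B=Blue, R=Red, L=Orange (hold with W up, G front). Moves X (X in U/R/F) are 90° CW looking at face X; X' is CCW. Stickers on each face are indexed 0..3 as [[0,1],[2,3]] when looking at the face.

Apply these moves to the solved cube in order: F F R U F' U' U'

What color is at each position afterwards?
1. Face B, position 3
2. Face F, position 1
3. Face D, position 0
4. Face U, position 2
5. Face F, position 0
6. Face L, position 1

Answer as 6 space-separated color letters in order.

After move 1 (F): F=GGGG U=WWOO R=WRWR D=RRYY L=OYOY
After move 2 (F): F=GGGG U=WWYY R=OROR D=WWYY L=OROR
After move 3 (R): R=OORR U=WGYG F=GWGY D=WBYB B=YBWB
After move 4 (U): U=YWGG F=OOGY R=YBRR B=ORWB L=GWOR
After move 5 (F'): F=OYOG U=YWYR R=BBWR D=WRYB L=GGOG
After move 6 (U'): U=WRYY F=GGOG R=OYWR B=BBWB L=OROG
After move 7 (U'): U=RYWY F=OROG R=GGWR B=OYWB L=BBOG
Query 1: B[3] = B
Query 2: F[1] = R
Query 3: D[0] = W
Query 4: U[2] = W
Query 5: F[0] = O
Query 6: L[1] = B

Answer: B R W W O B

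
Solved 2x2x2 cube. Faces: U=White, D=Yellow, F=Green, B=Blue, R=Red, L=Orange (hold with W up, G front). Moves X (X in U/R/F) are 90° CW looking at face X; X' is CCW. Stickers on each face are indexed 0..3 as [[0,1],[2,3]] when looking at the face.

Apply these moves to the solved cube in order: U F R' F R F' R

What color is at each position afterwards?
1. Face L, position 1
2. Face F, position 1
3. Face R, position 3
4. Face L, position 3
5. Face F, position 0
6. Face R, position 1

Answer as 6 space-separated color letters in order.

After move 1 (U): U=WWWW F=RRGG R=BBRR B=OOBB L=GGOO
After move 2 (F): F=GRGR U=WWOG R=WBWR D=RBYY L=GYOY
After move 3 (R'): R=BRWW U=WBOO F=GWGG D=RRYR B=YOBB
After move 4 (F): F=GGGW U=WBYY R=OROW D=WBYR L=GROR
After move 5 (R): R=OOWR U=WGYW F=GBGR D=WBYY B=YOBB
After move 6 (F'): F=BRGG U=WGOW R=BOWR D=RRYY L=GWOY
After move 7 (R): R=WBRO U=WROG F=BRGY D=RBYY B=WOGB
Query 1: L[1] = W
Query 2: F[1] = R
Query 3: R[3] = O
Query 4: L[3] = Y
Query 5: F[0] = B
Query 6: R[1] = B

Answer: W R O Y B B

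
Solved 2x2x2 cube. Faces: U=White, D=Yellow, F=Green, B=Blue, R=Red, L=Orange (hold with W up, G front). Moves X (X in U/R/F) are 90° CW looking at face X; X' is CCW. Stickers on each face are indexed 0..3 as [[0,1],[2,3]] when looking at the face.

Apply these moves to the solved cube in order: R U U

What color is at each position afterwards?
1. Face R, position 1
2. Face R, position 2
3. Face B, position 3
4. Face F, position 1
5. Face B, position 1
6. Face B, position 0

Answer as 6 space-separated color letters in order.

After move 1 (R): R=RRRR U=WGWG F=GYGY D=YBYB B=WBWB
After move 2 (U): U=WWGG F=RRGY R=WBRR B=OOWB L=GYOO
After move 3 (U): U=GWGW F=WBGY R=OORR B=GYWB L=RROO
Query 1: R[1] = O
Query 2: R[2] = R
Query 3: B[3] = B
Query 4: F[1] = B
Query 5: B[1] = Y
Query 6: B[0] = G

Answer: O R B B Y G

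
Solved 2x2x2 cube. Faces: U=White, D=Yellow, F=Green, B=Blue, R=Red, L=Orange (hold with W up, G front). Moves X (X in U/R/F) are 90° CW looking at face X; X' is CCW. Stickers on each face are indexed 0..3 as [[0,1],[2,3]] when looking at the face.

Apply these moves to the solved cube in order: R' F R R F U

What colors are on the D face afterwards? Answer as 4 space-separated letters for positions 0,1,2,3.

Answer: R R Y O

Derivation:
After move 1 (R'): R=RRRR U=WBWB F=GWGW D=YGYG B=YBYB
After move 2 (F): F=GGWW U=WBOO R=WRBR D=RRYG L=OYOG
After move 3 (R): R=BWRR U=WGOW F=GRWG D=RYYY B=OBBB
After move 4 (R): R=RBRW U=WROG F=GYWY D=RBYO B=WBGB
After move 5 (F): F=WGYY U=WRGY R=OBGW D=RRYO L=OROB
After move 6 (U): U=GWYR F=OBYY R=WBGW B=ORGB L=WGOB
Query: D face = RRYO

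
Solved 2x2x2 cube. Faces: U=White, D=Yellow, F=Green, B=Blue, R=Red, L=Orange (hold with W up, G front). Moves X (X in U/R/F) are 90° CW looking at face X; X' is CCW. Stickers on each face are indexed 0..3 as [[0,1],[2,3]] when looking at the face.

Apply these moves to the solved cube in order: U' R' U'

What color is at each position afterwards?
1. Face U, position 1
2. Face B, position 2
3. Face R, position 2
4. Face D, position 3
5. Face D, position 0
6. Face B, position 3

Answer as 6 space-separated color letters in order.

After move 1 (U'): U=WWWW F=OOGG R=GGRR B=RRBB L=BBOO
After move 2 (R'): R=GRGR U=WBWR F=OWGW D=YOYG B=YRYB
After move 3 (U'): U=BRWW F=BBGW R=OWGR B=GRYB L=YROO
Query 1: U[1] = R
Query 2: B[2] = Y
Query 3: R[2] = G
Query 4: D[3] = G
Query 5: D[0] = Y
Query 6: B[3] = B

Answer: R Y G G Y B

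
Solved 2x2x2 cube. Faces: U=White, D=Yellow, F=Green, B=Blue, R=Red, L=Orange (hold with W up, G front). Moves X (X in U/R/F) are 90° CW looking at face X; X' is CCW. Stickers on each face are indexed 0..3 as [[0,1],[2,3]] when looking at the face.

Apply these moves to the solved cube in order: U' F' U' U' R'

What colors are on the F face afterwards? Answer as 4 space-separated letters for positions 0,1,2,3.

Answer: R G O W

Derivation:
After move 1 (U'): U=WWWW F=OOGG R=GGRR B=RRBB L=BBOO
After move 2 (F'): F=OGOG U=WWGR R=YGYR D=BOYY L=BWOW
After move 3 (U'): U=WRWG F=BWOG R=OGYR B=YGBB L=RROW
After move 4 (U'): U=RGWW F=RROG R=BWYR B=OGBB L=YGOW
After move 5 (R'): R=WRBY U=RBWO F=RGOW D=BRYG B=YGOB
Query: F face = RGOW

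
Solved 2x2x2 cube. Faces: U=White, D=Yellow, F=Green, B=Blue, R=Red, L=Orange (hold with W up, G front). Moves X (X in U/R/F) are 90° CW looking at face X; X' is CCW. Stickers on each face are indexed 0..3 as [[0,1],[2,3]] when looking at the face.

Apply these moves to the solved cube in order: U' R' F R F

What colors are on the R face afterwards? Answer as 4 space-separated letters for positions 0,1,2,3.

After move 1 (U'): U=WWWW F=OOGG R=GGRR B=RRBB L=BBOO
After move 2 (R'): R=GRGR U=WBWR F=OWGW D=YOYG B=YRYB
After move 3 (F): F=GOWW U=WBOB R=WRRR D=GGYG L=BYOO
After move 4 (R): R=RWRR U=WOOW F=GGWG D=GYYY B=BRBB
After move 5 (F): F=WGGG U=WOOY R=OWWR D=RRYY L=BGOY
Query: R face = OWWR

Answer: O W W R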